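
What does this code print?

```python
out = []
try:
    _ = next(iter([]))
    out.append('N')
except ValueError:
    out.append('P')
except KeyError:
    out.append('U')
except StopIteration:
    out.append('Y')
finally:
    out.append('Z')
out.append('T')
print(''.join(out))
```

Execution trace: 'Y' (except StopIteration) → 'Z' (finally) → 'T' (after the try/except). Output: YZT

Answer: YZT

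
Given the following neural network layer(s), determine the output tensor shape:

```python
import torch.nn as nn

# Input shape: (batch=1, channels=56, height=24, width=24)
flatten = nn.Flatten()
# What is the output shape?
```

Input: (1, 56, 24, 24) -> Output: (1, 32256)

Answer: (1, 32256)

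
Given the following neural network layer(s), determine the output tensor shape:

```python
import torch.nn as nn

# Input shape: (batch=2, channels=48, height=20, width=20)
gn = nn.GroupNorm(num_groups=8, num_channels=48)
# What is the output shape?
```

Input: (2, 48, 20, 20) -> Output: (2, 48, 20, 20)

Answer: (2, 48, 20, 20)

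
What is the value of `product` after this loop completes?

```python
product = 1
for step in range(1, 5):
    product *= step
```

4! = 24
`product` takes the values: 1 → 2 → 6 → 24

Answer: 24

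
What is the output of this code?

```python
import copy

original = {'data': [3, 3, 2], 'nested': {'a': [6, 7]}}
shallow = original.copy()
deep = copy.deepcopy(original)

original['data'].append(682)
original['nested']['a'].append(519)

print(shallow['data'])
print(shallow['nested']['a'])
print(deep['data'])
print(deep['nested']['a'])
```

Key concept: comparing shallow vs deep copy.
Step by step:
`original = {'data': [3, 3, 2], 'nested': {'a': [6, 7]}}` → original = {'data': [3, 3, 2], 'nested': {'a': [6, 7]}}
`shallow = original.copy()` → shallow = {'data': [3, 3, 2], 'nested': {'a': [6, 7]}}
`deep = copy.deepcopy(original)` → deep = {'data': [3, 3, 2], 'nested': {'a': [6, 7]}}
`original['data'].append(682)` → original = {'data': [3, 3, 2, 682], 'nested': {'a': [6, 7]}}; shallow = {'data': [3, 3, 2, 682], 'nested': {'a': [6, 7]}}
`original['nested']['a'].append(519)` → original = {'data': [3, 3, 2, 682], 'nested': {'a': [6, 7, 519]}}; shallow = {'data': [3, 3, 2, 682], 'nested': {'a': [6, 7, 519]}}
`print(shallow['data'])` → prints [3, 3, 2, 682]
`print(shallow['nested']['a'])` → prints [6, 7, 519]
`print(deep['data'])` → prints [3, 3, 2]
`print(deep['nested']['a'])` → prints [6, 7]

Answer:
[3, 3, 2, 682]
[6, 7, 519]
[3, 3, 2]
[6, 7]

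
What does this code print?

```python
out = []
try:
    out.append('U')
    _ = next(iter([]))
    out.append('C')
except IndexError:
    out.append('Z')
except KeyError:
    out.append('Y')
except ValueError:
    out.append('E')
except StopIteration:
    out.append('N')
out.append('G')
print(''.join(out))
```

Execution trace: 'U' (try body) → 'N' (except StopIteration) → 'G' (after the try/except). Output: UNG

Answer: UNG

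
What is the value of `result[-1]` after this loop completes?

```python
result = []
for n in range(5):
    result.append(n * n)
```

Last element of squares 0 to 4
`result` takes the values: [] → [0] → [0, 1] → [0, 1, 4] → [0, 1, 4, 9] → [0, 1, 4, 9, 16]
So `result[-1]` = 16

Answer: 16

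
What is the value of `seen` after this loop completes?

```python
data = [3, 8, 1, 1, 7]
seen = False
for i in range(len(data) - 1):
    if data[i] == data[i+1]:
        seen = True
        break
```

Check consecutive duplicates in [3, 8, 1, 1, 7]
`seen` takes the values: False → True

Answer: True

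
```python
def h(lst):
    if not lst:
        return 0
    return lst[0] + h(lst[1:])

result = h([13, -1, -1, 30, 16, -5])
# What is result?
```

13 + (-1) + (-1) + 30 + 16 + (-5) + 0 = 52

Answer: 52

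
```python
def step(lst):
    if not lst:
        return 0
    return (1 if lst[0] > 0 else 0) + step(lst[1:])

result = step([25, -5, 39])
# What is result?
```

Count of positive elements in [25, -5, 39] = 2

Answer: 2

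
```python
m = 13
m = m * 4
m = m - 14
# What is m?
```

Trace:
`m = 13` → m = 13
`m = m * 4` → m = 52
`m = m - 14` → m = 38
So m = 38

Answer: 38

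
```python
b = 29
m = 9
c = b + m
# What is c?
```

Trace:
`b = 29` → b = 29
`m = 9` → m = 9
`c = b + m` → c = 38
So c = 38

Answer: 38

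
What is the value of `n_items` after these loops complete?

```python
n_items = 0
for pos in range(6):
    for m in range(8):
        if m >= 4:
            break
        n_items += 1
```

Inner breaks at 4, outer runs 6 times
`n_items` takes the values: 0 → 1 → 2 → 3 → 4 → 5 → 6 → 7 → 8 → 9 → 10 → 11 → 12 → 13 → 14 → 15 → 16 → 17 → 18 → 19 → 20 → 21 → 22 → 23 → 24

Answer: 24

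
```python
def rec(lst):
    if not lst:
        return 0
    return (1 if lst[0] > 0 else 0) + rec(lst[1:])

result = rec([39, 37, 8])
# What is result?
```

Count of positive elements in [39, 37, 8] = 3

Answer: 3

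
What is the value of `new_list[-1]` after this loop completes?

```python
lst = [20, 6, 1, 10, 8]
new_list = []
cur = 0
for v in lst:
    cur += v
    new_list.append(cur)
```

Cumulative sum ends at 45
`new_list` takes the values: [] → [20] → [20, 26] → [20, 26, 27] → [20, 26, 27, 37] → [20, 26, 27, 37, 45]
So `new_list[-1]` = 45

Answer: 45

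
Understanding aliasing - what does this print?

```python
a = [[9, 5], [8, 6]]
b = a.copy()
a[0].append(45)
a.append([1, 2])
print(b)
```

Key concept: shallow copy with nested lists.
Step by step:
`a = [[9, 5], [8, 6]]` → a = [[9, 5], [8, 6]]
`b = a.copy()` → b = [[9, 5], [8, 6]]
`a[0].append(45)` → a = [[9, 5, 45], [8, 6]]; b = [[9, 5, 45], [8, 6]]
`a.append([1, 2])` → a = [[9, 5, 45], [8, 6], [1, 2]]
`print(b)` → prints [[9, 5, 45], [8, 6]]

Answer: [[9, 5, 45], [8, 6]]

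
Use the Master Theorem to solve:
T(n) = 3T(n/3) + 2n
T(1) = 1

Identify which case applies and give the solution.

a=3, b=3, f(n)=2n. log_3(3) = 1. Since c=1 = 1, Case 2 applies: T(n) = Θ(n^log_b(a) · log n) = O(n log n).

Answer: O(n log n) - Case 2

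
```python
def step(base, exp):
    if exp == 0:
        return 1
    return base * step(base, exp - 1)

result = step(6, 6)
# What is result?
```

step(6, 6) = 6 * 6 * 6 * 6 * 6 * 6 = 46656

Answer: 46656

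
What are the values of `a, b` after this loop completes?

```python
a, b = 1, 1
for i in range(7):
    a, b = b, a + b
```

Fibonacci: after 7 iterations
`a, b` takes the values: (1, 1) → (1, 2) → (2, 3) → (3, 5) → (5, 8) → (8, 13) → (13, 21) → (21, 34)

Answer: 21, 34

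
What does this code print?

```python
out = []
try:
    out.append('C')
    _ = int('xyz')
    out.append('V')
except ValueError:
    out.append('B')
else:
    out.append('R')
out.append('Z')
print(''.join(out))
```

Execution trace: 'C' (try body) → 'B' (except ValueError) → 'Z' (after the try/except). Output: CBZ

Answer: CBZ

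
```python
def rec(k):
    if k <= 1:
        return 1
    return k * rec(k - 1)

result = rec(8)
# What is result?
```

rec(8) = 8 * 7 * 6 * 5 * 4 * 3 * 2 * 1 = 40320

Answer: 40320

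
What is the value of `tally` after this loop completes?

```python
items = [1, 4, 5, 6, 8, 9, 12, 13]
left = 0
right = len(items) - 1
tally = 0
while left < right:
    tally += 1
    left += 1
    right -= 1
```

Iterations until pointers meet (list length 8)
`tally` takes the values: 0 → 1 → 2 → 3 → 4

Answer: 4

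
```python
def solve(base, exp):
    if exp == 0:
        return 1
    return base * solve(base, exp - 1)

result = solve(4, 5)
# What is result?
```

solve(4, 5) = 4 * 4 * 4 * 4 * 4 = 1024

Answer: 1024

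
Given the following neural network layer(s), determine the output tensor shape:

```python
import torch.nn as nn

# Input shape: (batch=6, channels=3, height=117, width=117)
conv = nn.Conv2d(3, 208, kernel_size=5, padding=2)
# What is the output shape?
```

Input: (6, 3, 117, 117) -> Output: (6, 208, 117, 117)

Answer: (6, 208, 117, 117)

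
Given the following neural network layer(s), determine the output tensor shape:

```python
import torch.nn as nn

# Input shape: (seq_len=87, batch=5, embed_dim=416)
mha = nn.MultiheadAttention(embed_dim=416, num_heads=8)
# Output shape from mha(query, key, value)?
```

Input: (87, 5, 416) -> Output: (87, 5, 416)

Answer: (87, 5, 416)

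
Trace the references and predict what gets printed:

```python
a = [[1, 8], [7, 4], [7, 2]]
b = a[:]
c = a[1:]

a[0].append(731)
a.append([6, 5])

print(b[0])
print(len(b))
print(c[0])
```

Key concept: slice with nested mutation.
Step by step:
`a = [[1, 8], [7, 4], [7, 2]]` → a = [[1, 8], [7, 4], [7, 2]]
`b = a[:]` → b = [[1, 8], [7, 4], [7, 2]]
`c = a[1:]` → c = [[7, 4], [7, 2]]
`a[0].append(731)` → a = [[1, 8, 731], [7, 4], [7, 2]]; b = [[1, 8, 731], [7, 4], [7, 2]]
`a.append([6, 5])` → a = [[1, 8, 731], [7, 4], [7, 2], [6, 5]]
`print(b[0])` → prints [1, 8, 731]
`print(len(b))` → prints 3
`print(c[0])` → prints [7, 4]

Answer:
[1, 8, 731]
3
[7, 4]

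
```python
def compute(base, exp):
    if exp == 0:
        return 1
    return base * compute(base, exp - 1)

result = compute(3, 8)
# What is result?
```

compute(3, 8) = 3 * 3 * 3 * 3 * 3 * 3 * 3 * 3 = 6561

Answer: 6561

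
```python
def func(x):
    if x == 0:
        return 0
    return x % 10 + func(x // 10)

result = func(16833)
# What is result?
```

Sum of digits of 16833: 3 + 3 + 8 + 6 + 1 = 21

Answer: 21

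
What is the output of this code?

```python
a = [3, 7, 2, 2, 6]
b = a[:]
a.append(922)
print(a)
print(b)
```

Key concept: slice [:] creates copy.
Step by step:
`a = [3, 7, 2, 2, 6]` → a = [3, 7, 2, 2, 6]
`b = a[:]` → b = [3, 7, 2, 2, 6]
`a.append(922)` → a = [3, 7, 2, 2, 6, 922]
`print(a)` → prints [3, 7, 2, 2, 6, 922]
`print(b)` → prints [3, 7, 2, 2, 6]

Answer:
[3, 7, 2, 2, 6, 922]
[3, 7, 2, 2, 6]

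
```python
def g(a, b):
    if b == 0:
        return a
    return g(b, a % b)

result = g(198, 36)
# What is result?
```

g(198, 36) -> g(36, 18) -> g(18, 0) -> 18

Answer: 18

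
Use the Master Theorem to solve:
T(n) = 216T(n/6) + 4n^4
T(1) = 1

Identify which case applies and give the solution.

a=216, b=6, f(n)=4n^4. log_6(216) = 3. Since c=4 > 3 and the regularity condition holds (216(n/6)^4 = (216/6^4)n^4 with 216/6^4 < 1), Case 3 applies: T(n) = Θ(f(n)) = O(n^4).

Answer: O(n^4) - Case 3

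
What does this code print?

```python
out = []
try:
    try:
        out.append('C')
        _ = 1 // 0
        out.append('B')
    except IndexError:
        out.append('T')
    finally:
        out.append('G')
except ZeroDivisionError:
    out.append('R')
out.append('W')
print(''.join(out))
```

Execution trace: 'C' (inner try body) → 'G' (inner finally) → 'R' (outer except ZeroDivisionError) → 'W' (after the try/except). Output: CGRW

Answer: CGRW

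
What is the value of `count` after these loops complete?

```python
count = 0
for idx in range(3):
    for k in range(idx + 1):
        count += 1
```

Triangle: 1 + 2 + ... + 3
`count` takes the values: 0 → 1 → 2 → 3 → 4 → 5 → 6

Answer: 6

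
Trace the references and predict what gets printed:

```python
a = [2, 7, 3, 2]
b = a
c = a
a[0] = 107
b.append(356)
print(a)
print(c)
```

Key concept: multiple aliases.
Step by step:
`a = [2, 7, 3, 2]` → a = [2, 7, 3, 2]
`b = a` → b = [2, 7, 3, 2] (same object as a)
`c = a` → c = [2, 7, 3, 2] (same object as a, b)
`a[0] = 107` → a = [107, 7, 3, 2] (same object as b, c); b = [107, 7, 3, 2] (same object as a, c); c = [107, 7, 3, 2] (same object as a, b)
`b.append(356)` → a = [107, 7, 3, 2, 356] (same object as b, c); b = [107, 7, 3, 2, 356] (same object as a, c); c = [107, 7, 3, 2, 356] (same object as a, b)
`print(a)` → prints [107, 7, 3, 2, 356]
`print(c)` → prints [107, 7, 3, 2, 356]

Answer:
[107, 7, 3, 2, 356]
[107, 7, 3, 2, 356]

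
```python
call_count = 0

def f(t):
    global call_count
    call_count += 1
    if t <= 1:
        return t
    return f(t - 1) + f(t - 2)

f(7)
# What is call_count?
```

Calls(t) = 1 + Calls(t-1) + Calls(t-2); Calls(0)=Calls(1)=1. For t=7 this gives 41.

Answer: 41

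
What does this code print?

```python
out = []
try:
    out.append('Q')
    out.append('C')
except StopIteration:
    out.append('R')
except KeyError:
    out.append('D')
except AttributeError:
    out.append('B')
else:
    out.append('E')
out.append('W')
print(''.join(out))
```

Execution trace: 'Q' (try body) → 'C' (try body, no exception) → 'E' (else) → 'W' (after the try/except). Output: QCEW

Answer: QCEW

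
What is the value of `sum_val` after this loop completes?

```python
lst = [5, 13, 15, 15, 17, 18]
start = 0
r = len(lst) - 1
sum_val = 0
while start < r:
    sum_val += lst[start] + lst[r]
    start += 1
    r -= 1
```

Sum of pairs from ends
`sum_val` takes the values: 0 → 23 → 53 → 83

Answer: 83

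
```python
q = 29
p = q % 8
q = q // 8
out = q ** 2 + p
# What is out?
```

Trace:
`q = 29` → q = 29
`p = q % 8` → p = 5
`q = q // 8` → q = 3
`out = q ** 2 + p` → out = 14
So out = 14

Answer: 14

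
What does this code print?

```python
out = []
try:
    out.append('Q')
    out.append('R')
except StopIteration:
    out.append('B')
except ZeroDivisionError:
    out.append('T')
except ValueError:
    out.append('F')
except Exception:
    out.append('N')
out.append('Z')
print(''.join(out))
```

Execution trace: 'Q' (try body) → 'R' (try body, no exception) → 'Z' (after the try/except). Output: QRZ

Answer: QRZ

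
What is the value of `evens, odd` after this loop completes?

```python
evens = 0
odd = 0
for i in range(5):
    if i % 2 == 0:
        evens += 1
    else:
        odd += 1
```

Count evens and odds in range(5)
`evens, odd` takes the values: (0, 0) → (1, 0) → (1, 1) → (2, 1) → (2, 2) → (3, 2)

Answer: 3, 2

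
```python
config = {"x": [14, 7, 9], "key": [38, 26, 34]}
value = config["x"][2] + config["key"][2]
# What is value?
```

Trace:
`config = {"x": [14, 7, 9], "key": [38, 26, 34]}` → config = {'x': [14, 7, 9], 'key': [38, 26, 34]}
`value = config["x"][2] + config["key"][2]` → value = 43
So value = 43

Answer: 43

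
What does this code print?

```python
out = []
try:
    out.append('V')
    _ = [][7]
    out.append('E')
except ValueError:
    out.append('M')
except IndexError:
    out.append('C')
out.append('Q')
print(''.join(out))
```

Execution trace: 'V' (try body) → 'C' (except IndexError) → 'Q' (after the try/except). Output: VCQ

Answer: VCQ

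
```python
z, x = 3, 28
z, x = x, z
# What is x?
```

Trace:
`z, x = 3, 28` → z = 3; x = 28
`z, x = x, z` → z = 28; x = 3
So x = 3

Answer: 3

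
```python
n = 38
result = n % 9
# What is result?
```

Trace:
`n = 38` → n = 38
`result = n % 9` → result = 2
So result = 2

Answer: 2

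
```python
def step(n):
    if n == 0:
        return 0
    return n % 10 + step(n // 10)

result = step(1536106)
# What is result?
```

Sum of digits of 1536106: 6 + 0 + 1 + 6 + 3 + 5 + 1 = 22

Answer: 22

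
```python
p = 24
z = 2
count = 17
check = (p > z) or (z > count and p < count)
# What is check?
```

Trace:
`p = 24` → p = 24
`z = 2` → z = 2
`count = 17` → count = 17
`check = (p > z) or (z > count and p < count)` → check = True
So check = True

Answer: True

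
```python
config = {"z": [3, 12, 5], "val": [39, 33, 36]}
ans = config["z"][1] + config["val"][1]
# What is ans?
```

Trace:
`config = {"z": [3, 12, 5], "val": [39, 33, 36]}` → config = {'z': [3, 12, 5], 'val': [39, 33, 36]}
`ans = config["z"][1] + config["val"][1]` → ans = 45
So ans = 45

Answer: 45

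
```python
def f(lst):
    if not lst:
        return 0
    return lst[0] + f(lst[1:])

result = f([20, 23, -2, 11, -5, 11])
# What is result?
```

20 + 23 + (-2) + 11 + (-5) + 11 + 0 = 58

Answer: 58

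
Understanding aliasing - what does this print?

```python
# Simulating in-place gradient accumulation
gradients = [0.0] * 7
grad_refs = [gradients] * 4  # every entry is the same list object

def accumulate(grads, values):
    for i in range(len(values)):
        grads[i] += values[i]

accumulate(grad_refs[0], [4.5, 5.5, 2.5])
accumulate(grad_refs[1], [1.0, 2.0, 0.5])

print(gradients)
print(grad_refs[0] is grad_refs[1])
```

Key concept: gradient accumulation aliasing.
Step by step:
`gradients = [0.0] * 7` → gradients = [0.0, 0.0, 0.0, 0.0, 0.0, 0.0, 0.0]
`grad_refs = [gradients] * 4` → grad_refs = [[0.0, 0.0, 0.0, 0.0, 0.0, 0.0, 0.0], [0.0, 0.0, 0.0, 0.0, 0.0, 0.0, 0.0], [0.0, 0.0, 0.0, 0.0, 0.0, 0.0, 0.0], [0.0, 0.0, 0.0, 0.0, 0.0, 0.0, 0.0]]
`accumulate(grad_refs[0], [4.5, 5.5, 2.5])` → gradients = [4.5, 5.5, 2.5, 0.0, 0.0, 0.0, 0.0]; grad_refs = [[4.5, 5.5, 2.5, 0.0, 0.0, 0.0, 0.0], [4.5, 5.5, 2.5, 0.0, 0.0, 0.0, 0.0], [4.5, 5.5, 2.5, 0.0, 0.0, 0.0, 0.0], [4.5, 5.5, 2.5, 0.0, 0.0, 0.0, 0.0]]
`accumulate(grad_refs[1], [1.0, 2.0, 0.5])` → gradients = [5.5, 7.5, 3.0, 0.0, 0.0, 0.0, 0.0]; grad_refs = [[5.5, 7.5, 3.0, 0.0, 0.0, 0.0, 0.0], [5.5, 7.5, 3.0, 0.0, 0.0, 0.0, 0.0], [5.5, 7.5, 3.0, 0.0, 0.0, 0.0, 0.0], [5.5, 7.5, 3.0, 0.0, 0.0, 0.0, 0.0]]
`print(gradients)` → prints [5.5, 7.5, 3.0, 0.0, 0.0, 0.0, 0.0]
`print(grad_refs[0] is grad_refs[1])` → prints True

Answer:
[5.5, 7.5, 3.0, 0.0, 0.0, 0.0, 0.0]
True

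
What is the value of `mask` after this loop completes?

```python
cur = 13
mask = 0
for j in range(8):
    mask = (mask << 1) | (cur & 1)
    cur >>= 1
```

Reverse lowest 8 bits of 13
`mask` takes the values: 0 → 1 → 2 → 5 → 11 → 22 → 44 → 88 → 176

Answer: 176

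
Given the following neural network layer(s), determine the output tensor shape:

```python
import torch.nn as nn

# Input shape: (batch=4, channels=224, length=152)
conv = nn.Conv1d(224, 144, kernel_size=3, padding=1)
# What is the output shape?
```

Input: (4, 224, 152) -> Output: (4, 144, 152)

Answer: (4, 144, 152)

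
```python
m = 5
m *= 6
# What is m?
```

Trace:
`m = 5` → m = 5
`m *= 6` → m = 30
So m = 30

Answer: 30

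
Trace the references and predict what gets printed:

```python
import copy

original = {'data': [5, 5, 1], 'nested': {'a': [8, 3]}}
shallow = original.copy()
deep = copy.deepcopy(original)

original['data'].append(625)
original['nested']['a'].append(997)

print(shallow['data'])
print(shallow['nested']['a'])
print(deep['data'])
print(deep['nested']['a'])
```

Key concept: comparing shallow vs deep copy.
Step by step:
`original = {'data': [5, 5, 1], 'nested': {'a': [8, 3]}}` → original = {'data': [5, 5, 1], 'nested': {'a': [8, 3]}}
`shallow = original.copy()` → shallow = {'data': [5, 5, 1], 'nested': {'a': [8, 3]}}
`deep = copy.deepcopy(original)` → deep = {'data': [5, 5, 1], 'nested': {'a': [8, 3]}}
`original['data'].append(625)` → original = {'data': [5, 5, 1, 625], 'nested': {'a': [8, 3]}}; shallow = {'data': [5, 5, 1, 625], 'nested': {'a': [8, 3]}}
`original['nested']['a'].append(997)` → original = {'data': [5, 5, 1, 625], 'nested': {'a': [8, 3, 997]}}; shallow = {'data': [5, 5, 1, 625], 'nested': {'a': [8, 3, 997]}}
`print(shallow['data'])` → prints [5, 5, 1, 625]
`print(shallow['nested']['a'])` → prints [8, 3, 997]
`print(deep['data'])` → prints [5, 5, 1]
`print(deep['nested']['a'])` → prints [8, 3]

Answer:
[5, 5, 1, 625]
[8, 3, 997]
[5, 5, 1]
[8, 3]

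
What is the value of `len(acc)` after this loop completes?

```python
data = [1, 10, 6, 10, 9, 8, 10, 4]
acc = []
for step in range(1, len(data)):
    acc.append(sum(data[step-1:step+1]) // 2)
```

Number of 2-element averages
`acc` takes the values: [] → [5] → [5, 8] → [5, 8, 8] → [5, 8, 8, 9] → [5, 8, 8, 9, 8] → [5, 8, 8, 9, 8, 9] → [5, 8, 8, 9, 8, 9, 7]
So `len(acc)` = 7

Answer: 7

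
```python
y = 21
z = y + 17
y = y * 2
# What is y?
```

Trace:
`y = 21` → y = 21
`z = y + 17` → z = 38
`y = y * 2` → y = 42
So y = 42

Answer: 42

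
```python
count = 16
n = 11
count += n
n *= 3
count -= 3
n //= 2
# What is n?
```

Trace:
`count = 16` → count = 16
`n = 11` → n = 11
`count += n` → count = 27
`n *= 3` → n = 33
`count -= 3` → count = 24
`n //= 2` → n = 16
So n = 16

Answer: 16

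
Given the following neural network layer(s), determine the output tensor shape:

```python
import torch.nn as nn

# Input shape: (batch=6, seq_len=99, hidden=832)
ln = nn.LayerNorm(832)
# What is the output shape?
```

Input: (6, 99, 832) -> Output: (6, 99, 832)

Answer: (6, 99, 832)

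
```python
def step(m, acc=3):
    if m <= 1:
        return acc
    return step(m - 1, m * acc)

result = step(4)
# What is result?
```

Accumulator trace (n, acc): (4, 3) -> (3, 12) -> (2, 36) -> (1, 72) -> return 72

Answer: 72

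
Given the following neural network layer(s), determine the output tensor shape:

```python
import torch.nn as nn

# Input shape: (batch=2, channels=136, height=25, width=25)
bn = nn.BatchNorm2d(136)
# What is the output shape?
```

Input: (2, 136, 25, 25) -> Output: (2, 136, 25, 25)

Answer: (2, 136, 25, 25)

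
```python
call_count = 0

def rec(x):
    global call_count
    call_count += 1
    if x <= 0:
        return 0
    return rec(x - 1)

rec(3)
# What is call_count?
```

Linear recursion stepping by 1: 4 calls from x=3 down to ≤0.

Answer: 4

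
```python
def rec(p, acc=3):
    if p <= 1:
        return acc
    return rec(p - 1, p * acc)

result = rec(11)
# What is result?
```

Accumulator trace (n, acc): (11, 3) -> (10, 33) -> (9, 330) -> (8, 2970) -> (7, 23760) -> (6, 166320) -> (5, 997920) -> (4, 4989600) -> (3, 19958400) -> (2, 59875200) -> (1, 119750400) -> return 119750400

Answer: 119750400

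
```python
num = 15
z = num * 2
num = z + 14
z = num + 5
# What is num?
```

Trace:
`num = 15` → num = 15
`z = num * 2` → z = 30
`num = z + 14` → num = 44
`z = num + 5` → z = 49
So num = 44

Answer: 44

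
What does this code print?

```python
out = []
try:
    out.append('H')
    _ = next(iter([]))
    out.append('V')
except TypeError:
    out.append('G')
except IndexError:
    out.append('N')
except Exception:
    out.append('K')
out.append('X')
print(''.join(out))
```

Execution trace: 'H' (try body) → 'K' (except Exception) → 'X' (after the try/except). Output: HKX

Answer: HKX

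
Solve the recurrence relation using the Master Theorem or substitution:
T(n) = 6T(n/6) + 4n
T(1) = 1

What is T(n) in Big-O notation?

By Master Theorem: a=6, b=6, f(n)=4n. Since log_6(6) = 1 and f(n) = Θ(n^1), Case 2 applies. T(n) = O(n log n).

Answer: O(n log n)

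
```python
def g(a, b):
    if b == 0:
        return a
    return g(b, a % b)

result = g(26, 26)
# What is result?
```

g(26, 26) -> g(26, 0) -> 26

Answer: 26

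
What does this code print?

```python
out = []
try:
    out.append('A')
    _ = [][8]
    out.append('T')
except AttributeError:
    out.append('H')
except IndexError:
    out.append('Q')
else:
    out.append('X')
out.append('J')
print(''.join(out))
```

Execution trace: 'A' (try body) → 'Q' (except IndexError) → 'J' (after the try/except). Output: AQJ

Answer: AQJ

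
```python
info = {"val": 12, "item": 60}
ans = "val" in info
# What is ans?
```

Trace:
`info = {"val": 12, "item": 60}` → info = {'val': 12, 'item': 60}
`ans = "val" in info` → ans = True
So ans = True

Answer: True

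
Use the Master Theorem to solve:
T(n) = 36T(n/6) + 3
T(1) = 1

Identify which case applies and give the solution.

a=36, b=6, f(n)=3. log_6(36) = 2. Since c=0 < 2, Case 1 applies: T(n) = Θ(n^log_b(a)) = O(n^2).

Answer: O(n^2) - Case 1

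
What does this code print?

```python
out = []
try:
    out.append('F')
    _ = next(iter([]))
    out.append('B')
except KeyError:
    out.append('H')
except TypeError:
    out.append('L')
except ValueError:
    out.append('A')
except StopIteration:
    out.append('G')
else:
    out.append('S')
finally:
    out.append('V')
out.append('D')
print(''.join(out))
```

Execution trace: 'F' (try body) → 'G' (except StopIteration) → 'V' (finally) → 'D' (after the try/except). Output: FGVD

Answer: FGVD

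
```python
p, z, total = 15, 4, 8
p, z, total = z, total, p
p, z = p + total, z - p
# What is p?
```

Trace:
`p, z, total = 15, 4, 8` → p = 15; z = 4; total = 8
`p, z, total = z, total, p` → p = 4; z = 8; total = 15
`p, z = p + total, z - p` → p = 19; z = 4
So p = 19

Answer: 19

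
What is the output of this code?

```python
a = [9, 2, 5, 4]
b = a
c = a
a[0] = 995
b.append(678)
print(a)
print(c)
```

Key concept: multiple aliases.
Step by step:
`a = [9, 2, 5, 4]` → a = [9, 2, 5, 4]
`b = a` → b = [9, 2, 5, 4] (same object as a)
`c = a` → c = [9, 2, 5, 4] (same object as a, b)
`a[0] = 995` → a = [995, 2, 5, 4] (same object as b, c); b = [995, 2, 5, 4] (same object as a, c); c = [995, 2, 5, 4] (same object as a, b)
`b.append(678)` → a = [995, 2, 5, 4, 678] (same object as b, c); b = [995, 2, 5, 4, 678] (same object as a, c); c = [995, 2, 5, 4, 678] (same object as a, b)
`print(a)` → prints [995, 2, 5, 4, 678]
`print(c)` → prints [995, 2, 5, 4, 678]

Answer:
[995, 2, 5, 4, 678]
[995, 2, 5, 4, 678]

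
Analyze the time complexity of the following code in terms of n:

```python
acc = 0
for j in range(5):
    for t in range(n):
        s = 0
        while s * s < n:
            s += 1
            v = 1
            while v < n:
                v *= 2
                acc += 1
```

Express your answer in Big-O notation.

Each loop level contributes: 1 × n × √n × log n. Multiplying the contributions gives O(n√n log n).

Answer: O(n√n log n)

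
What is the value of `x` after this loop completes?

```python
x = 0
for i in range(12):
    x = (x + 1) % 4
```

Increment mod 4, 12 times = 0
`x` takes the values: 0 → 1 → 2 → 3 → 0 → 1 → 2 → 3 → 0 → 1 → 2 → 3 → 0

Answer: 0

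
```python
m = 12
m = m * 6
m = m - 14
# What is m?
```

Trace:
`m = 12` → m = 12
`m = m * 6` → m = 72
`m = m - 14` → m = 58
So m = 58

Answer: 58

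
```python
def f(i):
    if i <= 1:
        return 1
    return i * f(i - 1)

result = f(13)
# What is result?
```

f(13) = 13 * 12 * 11 * 10 * 9 * 8 * 7 * 6 * 5 * 4 * 3 * 2 * 1 = 6227020800

Answer: 6227020800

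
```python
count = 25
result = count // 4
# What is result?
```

Trace:
`count = 25` → count = 25
`result = count // 4` → result = 6
So result = 6

Answer: 6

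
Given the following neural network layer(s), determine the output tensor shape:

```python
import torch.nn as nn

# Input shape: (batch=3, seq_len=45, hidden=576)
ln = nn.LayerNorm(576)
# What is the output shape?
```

Input: (3, 45, 576) -> Output: (3, 45, 576)

Answer: (3, 45, 576)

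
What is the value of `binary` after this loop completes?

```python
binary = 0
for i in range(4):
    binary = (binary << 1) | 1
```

Build 4 consecutive 1-bits: 0b1111
`binary` takes the values: 0 → 1 → 3 → 7 → 15

Answer: 15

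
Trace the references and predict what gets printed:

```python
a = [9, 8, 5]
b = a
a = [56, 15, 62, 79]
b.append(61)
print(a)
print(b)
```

Key concept: rebinding vs mutation: a is rebound to a new list, b still points at the original.
Step by step:
`a = [9, 8, 5]` → a = [9, 8, 5]
`b = a` → b = [9, 8, 5] (same object as a)
`a = [56, 15, 62, 79]` → a = [56, 15, 62, 79]
`b.append(61)` → b = [9, 8, 5, 61]
`print(a)` → prints [56, 15, 62, 79]
`print(b)` → prints [9, 8, 5, 61]

Answer:
[56, 15, 62, 79]
[9, 8, 5, 61]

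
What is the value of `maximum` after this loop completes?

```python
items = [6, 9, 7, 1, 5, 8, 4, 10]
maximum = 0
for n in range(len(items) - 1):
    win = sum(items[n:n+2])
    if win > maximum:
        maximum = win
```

Max sum of 2-element window in [6, 9, 7, 1, 5, 8, 4, 10]
`maximum` takes the values: 0 → 15 → 16

Answer: 16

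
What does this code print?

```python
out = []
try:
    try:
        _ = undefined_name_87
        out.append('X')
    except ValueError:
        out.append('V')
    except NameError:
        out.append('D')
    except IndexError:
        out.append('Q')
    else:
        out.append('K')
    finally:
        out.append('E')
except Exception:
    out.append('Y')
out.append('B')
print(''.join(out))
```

Execution trace: 'D' (inner except NameError) → 'E' (inner finally) → 'B' (after the try/except). Output: DEB

Answer: DEB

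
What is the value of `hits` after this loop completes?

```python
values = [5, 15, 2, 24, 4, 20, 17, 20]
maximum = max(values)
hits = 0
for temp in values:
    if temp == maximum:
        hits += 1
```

Count of max value 24 in [5, 15, 2, 24, 4, 20, 17, 20]
`hits` takes the values: 0 → 1

Answer: 1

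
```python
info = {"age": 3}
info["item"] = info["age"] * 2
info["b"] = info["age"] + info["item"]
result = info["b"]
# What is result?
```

Trace:
`info = {"age": 3}` → info = {'age': 3}
`info["item"] = info["age"] * 2` → info = {'age': 3, 'item': 6}
`info["b"] = info["age"] + info["item"]` → info = {'age': 3, 'item': 6, 'b': 9}
`result = info["b"]` → result = 9
So result = 9

Answer: 9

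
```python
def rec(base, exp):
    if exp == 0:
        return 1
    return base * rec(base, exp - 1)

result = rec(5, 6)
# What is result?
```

rec(5, 6) = 5 * 5 * 5 * 5 * 5 * 5 = 15625

Answer: 15625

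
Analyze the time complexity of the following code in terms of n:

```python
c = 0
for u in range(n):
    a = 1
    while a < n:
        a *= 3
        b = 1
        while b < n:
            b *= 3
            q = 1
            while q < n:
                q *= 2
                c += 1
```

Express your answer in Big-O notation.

Each loop level contributes: n × log n × log n × log n. Multiplying the contributions gives O(n log^3 n).

Answer: O(n log^3 n)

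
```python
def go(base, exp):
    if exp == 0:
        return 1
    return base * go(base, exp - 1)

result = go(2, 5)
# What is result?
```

go(2, 5) = 2 * 2 * 2 * 2 * 2 = 32

Answer: 32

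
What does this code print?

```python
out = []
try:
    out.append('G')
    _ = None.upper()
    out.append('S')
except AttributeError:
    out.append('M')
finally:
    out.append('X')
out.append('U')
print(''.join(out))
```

Execution trace: 'G' (try body) → 'M' (except AttributeError) → 'X' (finally) → 'U' (after the try/except). Output: GMXU

Answer: GMXU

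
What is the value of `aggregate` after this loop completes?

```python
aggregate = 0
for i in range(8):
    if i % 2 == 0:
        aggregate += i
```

Sum of even numbers 0 to 7
`aggregate` takes the values: 0 → 2 → 6 → 12

Answer: 12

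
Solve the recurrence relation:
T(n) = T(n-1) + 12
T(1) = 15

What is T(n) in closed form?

Unrolling: T(n) = T(1) + 12·(n-1) = 15 + 12(n-1) = 12n + 3.

Answer: T(n) = 12n + 3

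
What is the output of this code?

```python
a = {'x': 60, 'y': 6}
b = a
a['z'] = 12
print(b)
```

Key concept: dict aliasing.
Step by step:
`a = {'x': 60, 'y': 6}` → a = {'x': 60, 'y': 6}
`b = a` → b = {'x': 60, 'y': 6} (same object as a)
`a['z'] = 12` → a = {'x': 60, 'y': 6, 'z': 12} (same object as b); b = {'x': 60, 'y': 6, 'z': 12} (same object as a)
`print(b)` → prints {'x': 60, 'y': 6, 'z': 12}

Answer: {'x': 60, 'y': 6, 'z': 12}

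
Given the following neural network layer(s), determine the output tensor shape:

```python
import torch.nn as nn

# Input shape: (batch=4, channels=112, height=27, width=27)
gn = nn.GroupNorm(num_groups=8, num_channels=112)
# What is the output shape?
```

Input: (4, 112, 27, 27) -> Output: (4, 112, 27, 27)

Answer: (4, 112, 27, 27)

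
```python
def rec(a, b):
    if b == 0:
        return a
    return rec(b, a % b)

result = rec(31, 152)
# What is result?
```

rec(31, 152) -> rec(152, 31) -> rec(31, 28) -> rec(28, 3) -> rec(3, 1) -> rec(1, 0) -> 1

Answer: 1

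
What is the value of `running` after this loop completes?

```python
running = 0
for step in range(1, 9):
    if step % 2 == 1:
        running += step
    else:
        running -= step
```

Add odd, subtract even
`running` takes the values: 0 → 1 → -1 → 2 → -2 → 3 → -3 → 4 → -4

Answer: -4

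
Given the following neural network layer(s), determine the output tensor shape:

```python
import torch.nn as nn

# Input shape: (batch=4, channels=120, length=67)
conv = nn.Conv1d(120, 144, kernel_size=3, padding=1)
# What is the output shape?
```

Input: (4, 120, 67) -> Output: (4, 144, 67)

Answer: (4, 144, 67)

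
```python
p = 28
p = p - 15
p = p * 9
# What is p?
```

Trace:
`p = 28` → p = 28
`p = p - 15` → p = 13
`p = p * 9` → p = 117
So p = 117

Answer: 117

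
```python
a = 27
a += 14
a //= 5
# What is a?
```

Trace:
`a = 27` → a = 27
`a += 14` → a = 41
`a //= 5` → a = 8
So a = 8

Answer: 8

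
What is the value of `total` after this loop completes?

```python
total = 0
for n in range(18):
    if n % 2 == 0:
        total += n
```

Sum of even numbers 0 to 17
`total` takes the values: 0 → 2 → 6 → 12 → 20 → 30 → 42 → 56 → 72

Answer: 72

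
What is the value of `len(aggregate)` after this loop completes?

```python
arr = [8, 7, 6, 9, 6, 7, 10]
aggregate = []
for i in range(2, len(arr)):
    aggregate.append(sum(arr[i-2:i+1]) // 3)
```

Number of 3-element averages
`aggregate` takes the values: [] → [7] → [7, 7] → [7, 7, 7] → [7, 7, 7, 7] → [7, 7, 7, 7, 7]
So `len(aggregate)` = 5

Answer: 5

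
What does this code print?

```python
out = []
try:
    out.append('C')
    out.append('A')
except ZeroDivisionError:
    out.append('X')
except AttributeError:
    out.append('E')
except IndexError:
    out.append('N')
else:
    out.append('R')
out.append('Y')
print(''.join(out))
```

Execution trace: 'C' (try body) → 'A' (try body, no exception) → 'R' (else) → 'Y' (after the try/except). Output: CARY

Answer: CARY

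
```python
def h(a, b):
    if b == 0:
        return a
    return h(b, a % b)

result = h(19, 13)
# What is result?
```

h(19, 13) -> h(13, 6) -> h(6, 1) -> h(1, 0) -> 1

Answer: 1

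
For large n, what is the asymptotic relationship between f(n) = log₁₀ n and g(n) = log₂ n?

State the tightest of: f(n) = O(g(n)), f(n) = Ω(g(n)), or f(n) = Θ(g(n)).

log₁₀ n vs log₂ n: f(n) = Θ(g(n)) — they are asymptotically equivalent (log bases differ by a constant factor).

Answer: f(n) = Θ(g(n)) — they are asymptotically equivalent (log bases differ by a constant factor).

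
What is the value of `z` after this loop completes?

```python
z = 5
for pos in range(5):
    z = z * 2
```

Multiply by 2, 5 times: 5 * 2^5 = 160
`z` takes the values: 5 → 10 → 20 → 40 → 80 → 160

Answer: 160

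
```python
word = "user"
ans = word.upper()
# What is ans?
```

Trace:
`word = "user"` → word = 'user'
`ans = word.upper()` → ans = 'USER'
So ans = 'USER'

Answer: 'USER'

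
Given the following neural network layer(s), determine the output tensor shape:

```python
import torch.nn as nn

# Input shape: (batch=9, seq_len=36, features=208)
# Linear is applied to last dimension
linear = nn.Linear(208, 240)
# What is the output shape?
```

Input: (9, 36, 208) -> Output: (9, 36, 240)

Answer: (9, 36, 240)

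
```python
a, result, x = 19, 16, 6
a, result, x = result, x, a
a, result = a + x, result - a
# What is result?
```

Trace:
`a, result, x = 19, 16, 6` → a = 19; result = 16; x = 6
`a, result, x = result, x, a` → a = 16; result = 6; x = 19
`a, result = a + x, result - a` → a = 35; result = -10
So result = -10

Answer: -10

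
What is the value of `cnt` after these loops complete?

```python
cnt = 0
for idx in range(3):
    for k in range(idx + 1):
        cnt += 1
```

Triangle: 1 + 2 + ... + 3
`cnt` takes the values: 0 → 1 → 2 → 3 → 4 → 5 → 6

Answer: 6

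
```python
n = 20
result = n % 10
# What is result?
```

Trace:
`n = 20` → n = 20
`result = n % 10` → result = 0
So result = 0

Answer: 0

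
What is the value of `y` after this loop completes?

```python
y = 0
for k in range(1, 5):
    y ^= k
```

XOR of 1 to 4
`y` takes the values: 0 → 1 → 3 → 0 → 4

Answer: 4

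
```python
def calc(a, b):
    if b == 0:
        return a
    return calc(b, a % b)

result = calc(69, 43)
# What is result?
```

calc(69, 43) -> calc(43, 26) -> calc(26, 17) -> calc(17, 9) -> calc(9, 8) -> calc(8, 1) -> calc(1, 0) -> 1

Answer: 1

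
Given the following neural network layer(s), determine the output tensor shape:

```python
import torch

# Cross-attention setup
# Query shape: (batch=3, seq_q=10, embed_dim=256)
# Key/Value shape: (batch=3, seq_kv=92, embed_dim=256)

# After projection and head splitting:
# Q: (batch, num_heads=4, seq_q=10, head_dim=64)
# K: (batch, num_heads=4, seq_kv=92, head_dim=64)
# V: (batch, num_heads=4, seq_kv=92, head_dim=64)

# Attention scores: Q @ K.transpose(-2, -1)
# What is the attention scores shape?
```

Input: (3, 10, 256) -> Output: (3, 4, 10, 92)

Answer: (3, 4, 10, 92)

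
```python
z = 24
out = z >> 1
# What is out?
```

Trace:
`z = 24` → z = 24
`out = z >> 1` → out = 12
So out = 12

Answer: 12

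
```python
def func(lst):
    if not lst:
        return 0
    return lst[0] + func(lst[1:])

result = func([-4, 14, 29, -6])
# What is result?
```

(-4) + 14 + 29 + (-6) + 0 = 33

Answer: 33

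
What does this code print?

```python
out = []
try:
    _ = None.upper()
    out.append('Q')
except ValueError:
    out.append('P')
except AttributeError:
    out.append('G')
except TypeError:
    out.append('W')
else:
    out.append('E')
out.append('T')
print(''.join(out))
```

Execution trace: 'G' (except AttributeError) → 'T' (after the try/except). Output: GT

Answer: GT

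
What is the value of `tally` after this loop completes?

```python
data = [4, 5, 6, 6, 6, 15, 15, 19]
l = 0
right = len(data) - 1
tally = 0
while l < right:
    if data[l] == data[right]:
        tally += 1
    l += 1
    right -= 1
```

Count matching pairs from ends
`tally` takes the values: 0 → 1

Answer: 1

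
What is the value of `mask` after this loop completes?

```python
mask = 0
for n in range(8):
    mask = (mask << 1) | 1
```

Build 8 consecutive 1-bits: 0b11111111
`mask` takes the values: 0 → 1 → 3 → 7 → 15 → 31 → 63 → 127 → 255

Answer: 255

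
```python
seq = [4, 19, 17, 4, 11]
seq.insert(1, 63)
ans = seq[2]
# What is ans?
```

Trace:
`seq = [4, 19, 17, 4, 11]` → seq = [4, 19, 17, 4, 11]
`seq.insert(1, 63)` → seq = [4, 63, 19, 17, 4, 11]
`ans = seq[2]` → ans = 19
So ans = 19

Answer: 19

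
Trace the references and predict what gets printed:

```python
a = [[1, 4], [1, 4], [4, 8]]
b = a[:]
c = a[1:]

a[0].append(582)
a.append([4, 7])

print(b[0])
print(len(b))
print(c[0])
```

Key concept: slice with nested mutation.
Step by step:
`a = [[1, 4], [1, 4], [4, 8]]` → a = [[1, 4], [1, 4], [4, 8]]
`b = a[:]` → b = [[1, 4], [1, 4], [4, 8]]
`c = a[1:]` → c = [[1, 4], [4, 8]]
`a[0].append(582)` → a = [[1, 4, 582], [1, 4], [4, 8]]; b = [[1, 4, 582], [1, 4], [4, 8]]
`a.append([4, 7])` → a = [[1, 4, 582], [1, 4], [4, 8], [4, 7]]
`print(b[0])` → prints [1, 4, 582]
`print(len(b))` → prints 3
`print(c[0])` → prints [1, 4]

Answer:
[1, 4, 582]
3
[1, 4]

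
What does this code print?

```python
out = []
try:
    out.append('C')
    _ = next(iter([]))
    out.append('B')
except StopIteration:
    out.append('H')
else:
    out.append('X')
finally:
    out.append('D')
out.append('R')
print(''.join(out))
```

Execution trace: 'C' (try body) → 'H' (except StopIteration) → 'D' (finally) → 'R' (after the try/except). Output: CHDR

Answer: CHDR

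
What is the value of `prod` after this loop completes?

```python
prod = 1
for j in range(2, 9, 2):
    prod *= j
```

Product of even numbers 2 to 8
`prod` takes the values: 1 → 2 → 8 → 48 → 384

Answer: 384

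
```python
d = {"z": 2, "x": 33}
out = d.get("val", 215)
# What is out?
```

Trace:
`d = {"z": 2, "x": 33}` → d = {'z': 2, 'x': 33}
`out = d.get("val", 215)` → out = 215
So out = 215

Answer: 215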